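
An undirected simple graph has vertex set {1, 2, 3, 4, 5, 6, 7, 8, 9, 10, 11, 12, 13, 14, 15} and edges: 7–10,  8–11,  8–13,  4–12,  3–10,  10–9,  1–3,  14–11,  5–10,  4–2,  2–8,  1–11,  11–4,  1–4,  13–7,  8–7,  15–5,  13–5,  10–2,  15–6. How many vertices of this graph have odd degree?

10

Degrees: 1:3, 2:3, 3:2, 4:4, 5:3, 6:1, 7:3, 8:4, 9:1, 10:5, 11:4, 12:1, 13:3, 14:1, 15:2
Odd-degree vertices: 1, 2, 5, 6, 7, 9, 10, 12, 13, 14.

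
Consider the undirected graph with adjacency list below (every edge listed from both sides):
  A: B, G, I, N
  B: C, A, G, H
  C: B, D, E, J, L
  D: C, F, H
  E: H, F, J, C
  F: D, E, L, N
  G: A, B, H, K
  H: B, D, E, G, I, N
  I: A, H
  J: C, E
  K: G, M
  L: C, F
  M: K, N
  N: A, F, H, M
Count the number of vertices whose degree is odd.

2

Degrees: A:4, B:4, C:5, D:3, E:4, F:4, G:4, H:6, I:2, J:2, K:2, L:2, M:2, N:4
Odd-degree vertices: C, D.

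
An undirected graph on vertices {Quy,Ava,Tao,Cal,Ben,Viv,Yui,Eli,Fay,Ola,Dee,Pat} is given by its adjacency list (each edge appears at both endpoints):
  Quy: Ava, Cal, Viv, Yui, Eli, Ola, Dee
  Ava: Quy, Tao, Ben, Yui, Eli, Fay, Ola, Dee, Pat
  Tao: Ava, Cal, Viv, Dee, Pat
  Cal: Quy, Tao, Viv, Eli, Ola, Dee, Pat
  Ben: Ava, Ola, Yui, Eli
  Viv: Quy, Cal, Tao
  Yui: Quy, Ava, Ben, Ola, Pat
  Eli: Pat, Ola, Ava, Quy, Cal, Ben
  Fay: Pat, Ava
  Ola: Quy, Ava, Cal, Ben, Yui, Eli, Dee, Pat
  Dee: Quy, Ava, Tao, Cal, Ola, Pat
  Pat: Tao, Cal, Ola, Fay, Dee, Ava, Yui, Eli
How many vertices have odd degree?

Degrees: Quy:7, Ava:9, Tao:5, Cal:7, Ben:4, Viv:3, Yui:5, Eli:6, Fay:2, Ola:8, Dee:6, Pat:8
Odd-degree vertices: Quy, Ava, Tao, Cal, Viv, Yui.

6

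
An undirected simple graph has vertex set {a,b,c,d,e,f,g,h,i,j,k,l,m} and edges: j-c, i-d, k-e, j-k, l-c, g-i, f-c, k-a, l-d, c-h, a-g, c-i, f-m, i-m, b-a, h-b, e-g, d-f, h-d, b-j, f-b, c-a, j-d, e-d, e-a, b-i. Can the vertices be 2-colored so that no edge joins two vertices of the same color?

The cycle k-e-a-k has length 3, which is odd, so the graph is not bipartite.

No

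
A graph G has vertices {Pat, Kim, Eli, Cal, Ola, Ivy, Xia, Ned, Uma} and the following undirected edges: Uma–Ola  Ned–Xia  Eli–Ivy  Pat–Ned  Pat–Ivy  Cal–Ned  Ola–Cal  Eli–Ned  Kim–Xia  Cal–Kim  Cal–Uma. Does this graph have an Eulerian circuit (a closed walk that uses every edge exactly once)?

Yes

Degrees: Pat:2, Kim:2, Eli:2, Cal:4, Ola:2, Ivy:2, Xia:2, Ned:4, Uma:2
All degrees are even and the non-isolated vertices are connected — an Eulerian circuit exists.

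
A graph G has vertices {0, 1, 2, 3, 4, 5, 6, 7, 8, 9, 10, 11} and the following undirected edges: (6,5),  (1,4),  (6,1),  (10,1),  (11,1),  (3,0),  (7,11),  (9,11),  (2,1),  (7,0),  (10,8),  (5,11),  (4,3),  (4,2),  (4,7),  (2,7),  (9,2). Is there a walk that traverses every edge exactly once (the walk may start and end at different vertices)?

Degrees: 0:2, 1:5, 2:4, 3:2, 4:4, 5:2, 6:2, 7:4, 8:1, 9:2, 10:2, 11:4
Odd-degree vertices: 1, 8 (2 total).
The non-isolated vertices are connected and exactly 2 have odd degree, so an Eulerian trail exists (from 1 to 8).

Yes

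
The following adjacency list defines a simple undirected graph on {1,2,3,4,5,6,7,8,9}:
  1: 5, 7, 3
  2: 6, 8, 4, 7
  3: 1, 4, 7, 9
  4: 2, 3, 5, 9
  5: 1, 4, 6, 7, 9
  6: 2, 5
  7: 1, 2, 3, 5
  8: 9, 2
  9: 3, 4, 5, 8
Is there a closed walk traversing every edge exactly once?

No

Degrees: 1:3, 2:4, 3:4, 4:4, 5:5, 6:2, 7:4, 8:2, 9:4
1, 5 have odd degree; an Eulerian circuit needs every degree to be even, so none exists.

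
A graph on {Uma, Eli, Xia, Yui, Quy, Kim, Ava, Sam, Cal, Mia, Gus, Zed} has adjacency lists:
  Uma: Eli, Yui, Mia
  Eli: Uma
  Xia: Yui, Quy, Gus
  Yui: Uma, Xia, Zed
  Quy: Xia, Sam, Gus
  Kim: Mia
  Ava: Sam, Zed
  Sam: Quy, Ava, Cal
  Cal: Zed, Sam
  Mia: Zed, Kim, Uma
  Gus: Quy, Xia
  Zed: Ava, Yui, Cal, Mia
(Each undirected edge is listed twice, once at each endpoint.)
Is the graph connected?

A breadth-first search from Uma visits Uma, Yui, Eli, Mia, Zed, Xia, Kim, Ava, Cal, Quy, Gus, Sam — all 12 vertices — so the graph is connected.

Yes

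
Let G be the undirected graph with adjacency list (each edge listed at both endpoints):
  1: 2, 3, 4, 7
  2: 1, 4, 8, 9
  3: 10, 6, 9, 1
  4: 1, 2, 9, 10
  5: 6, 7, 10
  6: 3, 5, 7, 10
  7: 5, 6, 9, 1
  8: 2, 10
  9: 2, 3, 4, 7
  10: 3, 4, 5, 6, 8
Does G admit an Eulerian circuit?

Degrees: 1:4, 2:4, 3:4, 4:4, 5:3, 6:4, 7:4, 8:2, 9:4, 10:5
Vertices with odd degree: 5, 10. An Eulerian circuit requires all degrees even.

No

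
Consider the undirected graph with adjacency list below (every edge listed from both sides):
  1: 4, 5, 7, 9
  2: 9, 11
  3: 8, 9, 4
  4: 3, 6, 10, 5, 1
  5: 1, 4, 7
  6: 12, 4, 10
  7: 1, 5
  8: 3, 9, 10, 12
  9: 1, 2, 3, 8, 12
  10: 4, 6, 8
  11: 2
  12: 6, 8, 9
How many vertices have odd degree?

Degrees: 1:4, 2:2, 3:3, 4:5, 5:3, 6:3, 7:2, 8:4, 9:5, 10:3, 11:1, 12:3
Odd-degree vertices: 3, 4, 5, 6, 9, 10, 11, 12.

8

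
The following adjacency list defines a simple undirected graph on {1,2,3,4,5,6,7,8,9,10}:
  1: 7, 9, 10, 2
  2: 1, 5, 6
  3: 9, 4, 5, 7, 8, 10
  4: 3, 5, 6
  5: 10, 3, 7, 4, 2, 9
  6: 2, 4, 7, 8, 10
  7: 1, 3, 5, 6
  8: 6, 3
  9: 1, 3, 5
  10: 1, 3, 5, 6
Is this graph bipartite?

No

The cycle 3-5-10-3 has length 3, which is odd, so the graph is not bipartite.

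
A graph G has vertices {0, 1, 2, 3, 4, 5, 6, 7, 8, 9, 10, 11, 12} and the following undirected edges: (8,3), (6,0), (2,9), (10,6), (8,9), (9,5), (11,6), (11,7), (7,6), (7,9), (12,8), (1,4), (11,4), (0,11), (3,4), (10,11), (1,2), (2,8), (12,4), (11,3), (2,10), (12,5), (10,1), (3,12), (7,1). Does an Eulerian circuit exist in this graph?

Degrees: 0:2, 1:4, 2:4, 3:4, 4:4, 5:2, 6:4, 7:4, 8:4, 9:4, 10:4, 11:6, 12:4
All degrees are even and the non-isolated vertices are connected — an Eulerian circuit exists.

Yes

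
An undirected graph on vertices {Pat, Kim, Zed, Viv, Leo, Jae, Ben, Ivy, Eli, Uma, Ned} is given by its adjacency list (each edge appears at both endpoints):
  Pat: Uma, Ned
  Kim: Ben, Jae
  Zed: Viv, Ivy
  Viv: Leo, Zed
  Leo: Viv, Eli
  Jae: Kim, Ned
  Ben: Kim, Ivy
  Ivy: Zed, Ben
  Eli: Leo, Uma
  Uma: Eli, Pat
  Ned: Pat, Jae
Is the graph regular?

Degrees: Pat:2, Kim:2, Zed:2, Viv:2, Leo:2, Jae:2, Ben:2, Ivy:2, Eli:2, Uma:2, Ned:2
All degrees equal 2; the graph is regular.

Yes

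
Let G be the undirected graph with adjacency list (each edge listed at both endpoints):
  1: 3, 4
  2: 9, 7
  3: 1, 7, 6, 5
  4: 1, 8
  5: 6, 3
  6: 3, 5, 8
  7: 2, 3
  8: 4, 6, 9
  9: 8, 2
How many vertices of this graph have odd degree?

2

Degrees: 1:2, 2:2, 3:4, 4:2, 5:2, 6:3, 7:2, 8:3, 9:2
Odd-degree vertices: 6, 8.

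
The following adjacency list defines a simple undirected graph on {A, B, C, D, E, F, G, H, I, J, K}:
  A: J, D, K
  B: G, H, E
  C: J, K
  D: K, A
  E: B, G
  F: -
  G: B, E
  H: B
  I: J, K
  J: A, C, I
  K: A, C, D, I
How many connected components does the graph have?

3

Component: {F}
Component: {B, E, G, H}
Component: {A, C, D, I, J, K}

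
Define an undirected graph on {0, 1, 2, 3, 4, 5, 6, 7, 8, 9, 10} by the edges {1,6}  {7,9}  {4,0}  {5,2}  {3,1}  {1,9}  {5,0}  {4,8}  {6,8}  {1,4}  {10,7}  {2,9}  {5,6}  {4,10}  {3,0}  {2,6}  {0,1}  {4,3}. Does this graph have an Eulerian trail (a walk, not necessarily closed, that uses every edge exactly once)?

No

Degrees: 0:4, 1:5, 2:3, 3:3, 4:5, 5:3, 6:4, 7:2, 8:2, 9:3, 10:2
Odd-degree vertices: 1, 2, 3, 4, 5, 9 (6 total).
With 6 odd-degree vertices (more than two), no single trail can use every edge.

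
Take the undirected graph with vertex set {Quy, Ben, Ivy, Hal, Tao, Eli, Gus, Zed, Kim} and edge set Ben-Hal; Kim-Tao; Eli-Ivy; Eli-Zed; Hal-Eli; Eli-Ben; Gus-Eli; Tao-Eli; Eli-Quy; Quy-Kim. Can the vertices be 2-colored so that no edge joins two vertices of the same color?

No

The cycle Hal-Ben-Eli-Hal has length 3, which is odd, so the graph is not bipartite.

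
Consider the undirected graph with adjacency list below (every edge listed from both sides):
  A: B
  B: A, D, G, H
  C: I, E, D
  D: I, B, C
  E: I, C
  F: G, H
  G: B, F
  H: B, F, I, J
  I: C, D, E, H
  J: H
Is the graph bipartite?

No

D-C-I-D is an odd cycle (length 3), and a bipartite graph can contain only even cycles.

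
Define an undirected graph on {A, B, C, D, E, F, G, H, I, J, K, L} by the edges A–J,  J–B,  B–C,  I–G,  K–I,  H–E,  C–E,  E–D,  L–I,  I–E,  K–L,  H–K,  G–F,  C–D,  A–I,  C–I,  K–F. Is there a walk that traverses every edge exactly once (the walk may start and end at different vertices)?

Yes

Degrees: A:2, B:2, C:4, D:2, E:4, F:2, G:2, H:2, I:6, J:2, K:4, L:2
Odd-degree vertices: none (0 total).
With 0 odd-degree vertices and all edges in one connected piece, an Eulerian trail exists.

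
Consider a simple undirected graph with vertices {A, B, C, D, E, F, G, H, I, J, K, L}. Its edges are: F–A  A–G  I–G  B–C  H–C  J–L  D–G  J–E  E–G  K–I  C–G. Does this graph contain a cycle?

No

|V| = 12, |E| = 11, number of components = 1.
A forest on 12 vertices with 1 component has exactly 11 edges, which matches — so no cycle.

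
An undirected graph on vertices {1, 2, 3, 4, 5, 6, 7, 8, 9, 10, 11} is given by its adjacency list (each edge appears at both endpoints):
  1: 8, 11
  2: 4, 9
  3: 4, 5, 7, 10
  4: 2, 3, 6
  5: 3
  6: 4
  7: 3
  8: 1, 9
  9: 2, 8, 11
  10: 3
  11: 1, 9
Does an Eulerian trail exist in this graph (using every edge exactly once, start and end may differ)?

Degrees: 1:2, 2:2, 3:4, 4:3, 5:1, 6:1, 7:1, 8:2, 9:3, 10:1, 11:2
Odd-degree vertices: 4, 5, 6, 7, 9, 10 (6 total).
An Eulerian trail requires 0 or 2 odd-degree vertices; here there are 6.

No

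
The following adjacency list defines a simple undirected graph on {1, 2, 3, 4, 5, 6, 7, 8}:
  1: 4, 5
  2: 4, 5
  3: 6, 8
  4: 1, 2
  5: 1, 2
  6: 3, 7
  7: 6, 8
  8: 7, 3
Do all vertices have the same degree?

Degrees: 1:2, 2:2, 3:2, 4:2, 5:2, 6:2, 7:2, 8:2
All degrees equal 2; the graph is regular.

Yes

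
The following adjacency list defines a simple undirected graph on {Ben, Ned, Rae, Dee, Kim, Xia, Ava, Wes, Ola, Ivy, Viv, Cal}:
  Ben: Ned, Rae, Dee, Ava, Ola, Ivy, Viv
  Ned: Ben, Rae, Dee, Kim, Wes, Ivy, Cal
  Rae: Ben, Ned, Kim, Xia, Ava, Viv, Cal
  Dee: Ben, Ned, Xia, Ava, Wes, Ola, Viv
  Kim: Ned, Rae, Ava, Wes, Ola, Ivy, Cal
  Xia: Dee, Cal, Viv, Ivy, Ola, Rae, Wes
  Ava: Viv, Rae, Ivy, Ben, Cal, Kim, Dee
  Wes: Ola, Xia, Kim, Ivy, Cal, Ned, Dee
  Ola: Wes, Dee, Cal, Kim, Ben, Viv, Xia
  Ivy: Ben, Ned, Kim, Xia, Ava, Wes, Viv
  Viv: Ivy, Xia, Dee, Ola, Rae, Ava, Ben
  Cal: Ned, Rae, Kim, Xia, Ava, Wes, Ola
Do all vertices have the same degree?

Yes

Degrees: Ben:7, Ned:7, Rae:7, Dee:7, Kim:7, Xia:7, Ava:7, Wes:7, Ola:7, Ivy:7, Viv:7, Cal:7
Every vertex has degree 7, so the graph is 7-regular.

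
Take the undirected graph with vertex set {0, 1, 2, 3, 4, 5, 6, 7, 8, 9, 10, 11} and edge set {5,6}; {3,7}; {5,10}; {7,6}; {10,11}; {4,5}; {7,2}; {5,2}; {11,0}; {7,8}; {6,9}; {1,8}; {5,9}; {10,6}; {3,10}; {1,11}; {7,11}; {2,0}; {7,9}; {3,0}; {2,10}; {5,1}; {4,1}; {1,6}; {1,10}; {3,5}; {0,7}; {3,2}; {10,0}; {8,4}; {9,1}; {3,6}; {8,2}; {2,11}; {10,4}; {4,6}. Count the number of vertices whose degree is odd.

Degrees: 0:5, 1:7, 2:7, 3:6, 4:5, 5:7, 6:7, 7:7, 8:4, 9:4, 10:8, 11:5
Odd-degree vertices: 0, 1, 2, 4, 5, 6, 7, 11.

8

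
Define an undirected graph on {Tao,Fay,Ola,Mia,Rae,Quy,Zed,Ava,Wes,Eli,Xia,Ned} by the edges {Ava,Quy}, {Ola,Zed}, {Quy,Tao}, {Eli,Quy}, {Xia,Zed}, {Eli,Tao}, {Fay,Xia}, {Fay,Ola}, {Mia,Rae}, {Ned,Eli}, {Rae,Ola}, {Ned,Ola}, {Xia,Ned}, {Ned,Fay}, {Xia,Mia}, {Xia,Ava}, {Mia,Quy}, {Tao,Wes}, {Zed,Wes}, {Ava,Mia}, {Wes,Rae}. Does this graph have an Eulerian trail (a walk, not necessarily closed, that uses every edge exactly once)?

Degrees: Tao:3, Fay:3, Ola:4, Mia:4, Rae:3, Quy:4, Zed:3, Ava:3, Wes:3, Eli:3, Xia:5, Ned:4
Odd-degree vertices: Tao, Fay, Rae, Zed, Ava, Wes, Eli, Xia (8 total).
With 8 odd-degree vertices (more than two), no single trail can use every edge.

No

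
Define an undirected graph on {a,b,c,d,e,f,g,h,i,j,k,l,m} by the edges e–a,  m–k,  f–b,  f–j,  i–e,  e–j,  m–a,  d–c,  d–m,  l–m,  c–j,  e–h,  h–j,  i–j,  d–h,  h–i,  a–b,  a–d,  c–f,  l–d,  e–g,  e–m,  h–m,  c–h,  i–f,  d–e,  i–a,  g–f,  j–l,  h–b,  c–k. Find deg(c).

5

Neighbors of c: d, f, h, j, k.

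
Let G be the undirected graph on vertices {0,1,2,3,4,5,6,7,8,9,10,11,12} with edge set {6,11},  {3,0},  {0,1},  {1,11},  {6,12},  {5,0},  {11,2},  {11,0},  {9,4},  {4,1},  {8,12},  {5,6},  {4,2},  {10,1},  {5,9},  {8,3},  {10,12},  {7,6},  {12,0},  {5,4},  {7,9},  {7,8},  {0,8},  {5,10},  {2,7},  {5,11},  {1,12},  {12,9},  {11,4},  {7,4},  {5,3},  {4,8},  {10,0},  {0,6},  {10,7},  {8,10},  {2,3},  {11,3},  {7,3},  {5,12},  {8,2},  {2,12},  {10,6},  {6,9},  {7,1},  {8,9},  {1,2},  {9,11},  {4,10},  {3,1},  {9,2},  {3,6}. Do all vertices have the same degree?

Yes

Degrees: 0:8, 1:8, 2:8, 3:8, 4:8, 5:8, 6:8, 7:8, 8:8, 9:8, 10:8, 11:8, 12:8
All degrees equal 8; the graph is regular.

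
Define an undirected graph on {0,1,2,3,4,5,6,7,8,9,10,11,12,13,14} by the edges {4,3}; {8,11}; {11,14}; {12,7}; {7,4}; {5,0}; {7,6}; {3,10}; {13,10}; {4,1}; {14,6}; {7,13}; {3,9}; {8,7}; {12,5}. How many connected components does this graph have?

2

Component: {2}
Component: {0, 1, 3, 4, 5, 6, 7, 8, 9, 10, 11, 12, 13, 14}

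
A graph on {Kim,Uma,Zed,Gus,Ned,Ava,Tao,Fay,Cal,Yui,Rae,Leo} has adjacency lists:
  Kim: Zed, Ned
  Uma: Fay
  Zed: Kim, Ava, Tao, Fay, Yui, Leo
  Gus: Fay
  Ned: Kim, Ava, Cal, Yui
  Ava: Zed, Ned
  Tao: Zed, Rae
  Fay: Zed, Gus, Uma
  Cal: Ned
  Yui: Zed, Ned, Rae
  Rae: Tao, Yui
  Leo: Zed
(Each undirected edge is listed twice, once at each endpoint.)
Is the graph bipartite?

Partition the vertices as {Uma, Zed, Gus, Ned, Rae} vs {Kim, Ava, Tao, Fay, Cal, Yui, Leo}. Each listed edge has one endpoint in each part, so the graph is bipartite.

Yes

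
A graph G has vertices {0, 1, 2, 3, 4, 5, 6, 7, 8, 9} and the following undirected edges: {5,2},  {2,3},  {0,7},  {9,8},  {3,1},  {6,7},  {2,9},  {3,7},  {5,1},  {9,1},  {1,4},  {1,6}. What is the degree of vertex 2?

Neighbors of 2: 3, 5, 9.

3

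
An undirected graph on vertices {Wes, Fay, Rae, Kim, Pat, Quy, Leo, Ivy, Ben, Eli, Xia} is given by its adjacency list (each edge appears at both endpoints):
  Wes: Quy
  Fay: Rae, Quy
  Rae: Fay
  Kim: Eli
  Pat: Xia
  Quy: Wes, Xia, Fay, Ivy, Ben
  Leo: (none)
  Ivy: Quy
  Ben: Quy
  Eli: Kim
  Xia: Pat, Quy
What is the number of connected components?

3

Component: {Leo}
Component: {Kim, Eli}
Component: {Wes, Fay, Rae, Pat, Quy, Ivy, Ben, Xia}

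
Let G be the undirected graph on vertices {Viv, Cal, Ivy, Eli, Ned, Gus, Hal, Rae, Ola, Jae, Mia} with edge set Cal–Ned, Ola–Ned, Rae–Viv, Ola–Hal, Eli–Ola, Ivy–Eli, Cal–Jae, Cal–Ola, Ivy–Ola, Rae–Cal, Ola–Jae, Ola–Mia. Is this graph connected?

Component: {Gus}
Component: {Viv, Cal, Ivy, Eli, Ned, Hal, Rae, Ola, Jae, Mia}
No edge joins these 2 groups, so the graph is disconnected.

No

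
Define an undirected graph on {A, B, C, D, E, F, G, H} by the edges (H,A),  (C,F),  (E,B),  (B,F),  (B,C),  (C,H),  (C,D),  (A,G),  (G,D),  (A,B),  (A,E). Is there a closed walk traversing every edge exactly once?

Yes

Degrees: A:4, B:4, C:4, D:2, E:2, F:2, G:2, H:2
All degrees are even and the non-isolated vertices are connected — an Eulerian circuit exists.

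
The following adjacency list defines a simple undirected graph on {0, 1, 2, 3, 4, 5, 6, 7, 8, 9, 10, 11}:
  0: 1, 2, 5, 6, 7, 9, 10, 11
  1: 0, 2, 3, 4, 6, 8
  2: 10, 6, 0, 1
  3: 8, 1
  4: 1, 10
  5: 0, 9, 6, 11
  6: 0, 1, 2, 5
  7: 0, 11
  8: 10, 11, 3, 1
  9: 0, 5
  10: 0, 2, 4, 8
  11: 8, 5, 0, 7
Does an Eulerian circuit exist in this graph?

Degrees: 0:8, 1:6, 2:4, 3:2, 4:2, 5:4, 6:4, 7:2, 8:4, 9:2, 10:4, 11:4
All degrees are even and the non-isolated vertices are connected — an Eulerian circuit exists.

Yes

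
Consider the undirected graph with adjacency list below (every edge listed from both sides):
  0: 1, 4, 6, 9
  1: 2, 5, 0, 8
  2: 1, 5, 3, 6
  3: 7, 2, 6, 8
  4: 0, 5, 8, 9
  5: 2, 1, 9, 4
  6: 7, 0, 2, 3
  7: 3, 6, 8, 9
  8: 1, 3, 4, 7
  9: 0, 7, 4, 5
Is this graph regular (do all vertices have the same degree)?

Degrees: 0:4, 1:4, 2:4, 3:4, 4:4, 5:4, 6:4, 7:4, 8:4, 9:4
Every vertex has degree 4, so the graph is 4-regular.

Yes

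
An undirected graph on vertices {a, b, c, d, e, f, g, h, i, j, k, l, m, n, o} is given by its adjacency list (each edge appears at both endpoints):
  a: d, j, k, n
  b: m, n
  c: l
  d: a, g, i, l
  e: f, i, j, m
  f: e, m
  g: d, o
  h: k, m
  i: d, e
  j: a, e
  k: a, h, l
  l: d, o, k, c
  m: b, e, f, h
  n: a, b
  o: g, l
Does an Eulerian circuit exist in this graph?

No

Degrees: a:4, b:2, c:1, d:4, e:4, f:2, g:2, h:2, i:2, j:2, k:3, l:4, m:4, n:2, o:2
c, k have odd degree; an Eulerian circuit needs every degree to be even, so none exists.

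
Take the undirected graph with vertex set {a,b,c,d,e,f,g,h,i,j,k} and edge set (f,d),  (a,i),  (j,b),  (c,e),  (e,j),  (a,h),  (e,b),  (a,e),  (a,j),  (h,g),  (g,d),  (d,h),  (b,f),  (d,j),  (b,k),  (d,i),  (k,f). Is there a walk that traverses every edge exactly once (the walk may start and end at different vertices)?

Degrees: a:4, b:4, c:1, d:5, e:4, f:3, g:2, h:3, i:2, j:4, k:2
Odd-degree vertices: c, d, f, h (4 total).
With 4 odd-degree vertices (more than two), no single trail can use every edge.

No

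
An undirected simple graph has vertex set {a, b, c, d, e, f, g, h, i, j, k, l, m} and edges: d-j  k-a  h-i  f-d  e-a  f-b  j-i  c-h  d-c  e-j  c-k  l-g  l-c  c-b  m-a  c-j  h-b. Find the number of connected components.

Component: {a, b, c, d, e, f, g, h, i, j, k, l, m}

1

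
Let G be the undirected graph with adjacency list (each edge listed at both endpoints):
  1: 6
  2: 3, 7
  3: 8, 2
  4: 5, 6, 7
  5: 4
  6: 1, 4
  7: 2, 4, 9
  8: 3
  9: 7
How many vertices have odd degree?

6

Degrees: 1:1, 2:2, 3:2, 4:3, 5:1, 6:2, 7:3, 8:1, 9:1
Odd-degree vertices: 1, 4, 5, 7, 8, 9.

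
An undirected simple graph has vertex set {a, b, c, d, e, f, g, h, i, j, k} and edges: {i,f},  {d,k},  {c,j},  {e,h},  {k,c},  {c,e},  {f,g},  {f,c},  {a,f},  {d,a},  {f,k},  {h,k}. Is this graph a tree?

No

The graph has 11 vertices and 12 edges.
It is not connected, so it is not a tree.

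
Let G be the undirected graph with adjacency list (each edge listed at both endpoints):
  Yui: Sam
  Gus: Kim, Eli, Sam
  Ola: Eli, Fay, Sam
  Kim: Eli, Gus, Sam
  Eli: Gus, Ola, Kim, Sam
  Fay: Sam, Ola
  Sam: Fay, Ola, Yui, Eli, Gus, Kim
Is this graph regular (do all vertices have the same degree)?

Degrees: Yui:1, Gus:3, Ola:3, Kim:3, Eli:4, Fay:2, Sam:6
Degrees are not all equal (e.g. deg(Yui)=1 but deg(Sam)=6); not regular.

No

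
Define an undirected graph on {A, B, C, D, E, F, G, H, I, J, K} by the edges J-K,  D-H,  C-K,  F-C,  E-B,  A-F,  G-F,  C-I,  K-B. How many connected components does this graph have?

2

Component: {D, H}
Component: {A, B, C, E, F, G, I, J, K}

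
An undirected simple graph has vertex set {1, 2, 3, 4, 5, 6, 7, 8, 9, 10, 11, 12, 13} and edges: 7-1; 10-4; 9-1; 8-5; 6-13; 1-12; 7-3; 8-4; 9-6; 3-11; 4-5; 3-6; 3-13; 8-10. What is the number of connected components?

Component: {2}
Component: {4, 5, 8, 10}
Component: {1, 3, 6, 7, 9, 11, 12, 13}

3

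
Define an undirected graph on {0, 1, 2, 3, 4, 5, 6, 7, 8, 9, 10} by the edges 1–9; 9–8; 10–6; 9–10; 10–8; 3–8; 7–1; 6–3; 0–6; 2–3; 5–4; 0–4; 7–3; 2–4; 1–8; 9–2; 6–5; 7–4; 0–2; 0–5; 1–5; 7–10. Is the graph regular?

Degrees: 0:4, 1:4, 2:4, 3:4, 4:4, 5:4, 6:4, 7:4, 8:4, 9:4, 10:4
All degrees equal 4; the graph is regular.

Yes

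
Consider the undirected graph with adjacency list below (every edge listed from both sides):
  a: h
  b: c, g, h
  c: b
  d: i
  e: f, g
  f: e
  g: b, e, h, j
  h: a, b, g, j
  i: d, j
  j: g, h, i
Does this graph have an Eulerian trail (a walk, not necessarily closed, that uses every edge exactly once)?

No

Degrees: a:1, b:3, c:1, d:1, e:2, f:1, g:4, h:4, i:2, j:3
Odd-degree vertices: a, b, c, d, f, j (6 total).
With 6 odd-degree vertices (more than two), no single trail can use every edge.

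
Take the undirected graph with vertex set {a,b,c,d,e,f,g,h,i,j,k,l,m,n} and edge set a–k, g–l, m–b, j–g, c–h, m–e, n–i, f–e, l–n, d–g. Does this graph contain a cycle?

The graph has 14 vertices, 10 edges, and 4 connected components.
A forest on 14 vertices with 4 components has exactly 10 edges, which matches — so no cycle.

No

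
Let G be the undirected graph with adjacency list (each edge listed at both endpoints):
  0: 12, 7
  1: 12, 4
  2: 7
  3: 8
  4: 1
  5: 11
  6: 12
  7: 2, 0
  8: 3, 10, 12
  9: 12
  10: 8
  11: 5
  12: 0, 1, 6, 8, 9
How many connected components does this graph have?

Component: {5, 11}
Component: {0, 1, 2, 3, 4, 6, 7, 8, 9, 10, 12}

2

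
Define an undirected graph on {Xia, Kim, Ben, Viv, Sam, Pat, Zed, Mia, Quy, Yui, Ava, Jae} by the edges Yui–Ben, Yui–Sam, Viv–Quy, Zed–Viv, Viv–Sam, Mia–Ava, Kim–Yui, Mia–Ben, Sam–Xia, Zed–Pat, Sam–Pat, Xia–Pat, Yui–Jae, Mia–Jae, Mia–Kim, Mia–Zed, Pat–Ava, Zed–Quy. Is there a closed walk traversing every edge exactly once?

Degrees: Xia:2, Kim:2, Ben:2, Viv:3, Sam:4, Pat:4, Zed:4, Mia:5, Quy:2, Yui:4, Ava:2, Jae:2
Vertices with odd degree: Viv, Mia. An Eulerian circuit requires all degrees even.

No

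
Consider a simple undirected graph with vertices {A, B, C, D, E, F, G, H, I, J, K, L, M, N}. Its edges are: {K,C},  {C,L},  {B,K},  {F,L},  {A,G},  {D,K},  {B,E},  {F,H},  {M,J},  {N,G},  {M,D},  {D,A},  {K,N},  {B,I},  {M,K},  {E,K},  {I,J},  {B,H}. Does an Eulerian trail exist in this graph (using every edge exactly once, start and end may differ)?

Yes

Degrees: A:2, B:4, C:2, D:3, E:2, F:2, G:2, H:2, I:2, J:2, K:6, L:2, M:3, N:2
Odd-degree vertices: D, M (2 total).
The non-isolated vertices are connected and exactly 2 have odd degree, so an Eulerian trail exists (from D to M).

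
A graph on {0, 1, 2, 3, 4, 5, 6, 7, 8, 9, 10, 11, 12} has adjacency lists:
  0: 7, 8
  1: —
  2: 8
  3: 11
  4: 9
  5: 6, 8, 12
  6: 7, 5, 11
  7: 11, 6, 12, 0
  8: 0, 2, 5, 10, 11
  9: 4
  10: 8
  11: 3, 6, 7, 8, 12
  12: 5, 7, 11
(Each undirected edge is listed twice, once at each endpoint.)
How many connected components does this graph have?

3

Component: {1}
Component: {4, 9}
Component: {0, 2, 3, 5, 6, 7, 8, 10, 11, 12}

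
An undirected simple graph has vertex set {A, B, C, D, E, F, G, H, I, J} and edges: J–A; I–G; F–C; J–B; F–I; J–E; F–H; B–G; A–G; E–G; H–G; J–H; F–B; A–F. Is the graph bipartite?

Partition the vertices as {D, F, G, J} vs {A, B, C, E, H, I}. Each listed edge has one endpoint in each part, so the graph is bipartite.

Yes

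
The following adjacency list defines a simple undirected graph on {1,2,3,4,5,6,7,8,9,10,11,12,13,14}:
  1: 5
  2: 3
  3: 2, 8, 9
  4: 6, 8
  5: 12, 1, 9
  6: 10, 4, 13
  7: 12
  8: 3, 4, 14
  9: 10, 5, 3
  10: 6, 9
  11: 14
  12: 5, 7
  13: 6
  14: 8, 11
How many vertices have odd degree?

Degrees: 1:1, 2:1, 3:3, 4:2, 5:3, 6:3, 7:1, 8:3, 9:3, 10:2, 11:1, 12:2, 13:1, 14:2
Odd-degree vertices: 1, 2, 3, 5, 6, 7, 8, 9, 11, 13.

10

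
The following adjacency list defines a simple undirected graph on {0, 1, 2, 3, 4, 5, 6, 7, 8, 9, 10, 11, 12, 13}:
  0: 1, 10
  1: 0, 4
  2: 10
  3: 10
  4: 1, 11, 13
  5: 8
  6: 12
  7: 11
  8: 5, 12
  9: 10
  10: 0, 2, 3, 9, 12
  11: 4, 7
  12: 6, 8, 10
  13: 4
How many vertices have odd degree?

Degrees: 0:2, 1:2, 2:1, 3:1, 4:3, 5:1, 6:1, 7:1, 8:2, 9:1, 10:5, 11:2, 12:3, 13:1
Odd-degree vertices: 2, 3, 4, 5, 6, 7, 9, 10, 12, 13.

10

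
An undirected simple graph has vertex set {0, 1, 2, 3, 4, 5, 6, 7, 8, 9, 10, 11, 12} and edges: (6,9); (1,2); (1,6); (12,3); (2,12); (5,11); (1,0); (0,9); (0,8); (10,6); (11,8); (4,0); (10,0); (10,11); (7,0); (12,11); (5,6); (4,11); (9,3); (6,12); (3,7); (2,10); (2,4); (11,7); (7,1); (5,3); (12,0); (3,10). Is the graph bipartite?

The cycle 0-7-1-0 has length 3, which is odd, so the graph is not bipartite.

No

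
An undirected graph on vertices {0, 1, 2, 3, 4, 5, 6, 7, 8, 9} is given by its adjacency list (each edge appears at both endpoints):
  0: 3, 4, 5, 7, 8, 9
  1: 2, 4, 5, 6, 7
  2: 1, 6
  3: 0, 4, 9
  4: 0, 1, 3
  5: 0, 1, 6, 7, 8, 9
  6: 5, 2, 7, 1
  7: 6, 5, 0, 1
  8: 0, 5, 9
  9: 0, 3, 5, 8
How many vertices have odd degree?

Degrees: 0:6, 1:5, 2:2, 3:3, 4:3, 5:6, 6:4, 7:4, 8:3, 9:4
Odd-degree vertices: 1, 3, 4, 8.

4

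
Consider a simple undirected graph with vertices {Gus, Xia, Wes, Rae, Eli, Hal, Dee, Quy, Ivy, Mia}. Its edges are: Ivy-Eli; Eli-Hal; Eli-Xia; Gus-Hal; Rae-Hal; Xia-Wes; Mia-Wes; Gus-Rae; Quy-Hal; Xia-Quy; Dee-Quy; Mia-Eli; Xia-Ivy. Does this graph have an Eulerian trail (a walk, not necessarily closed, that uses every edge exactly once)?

Yes

Degrees: Gus:2, Xia:4, Wes:2, Rae:2, Eli:4, Hal:4, Dee:1, Quy:3, Ivy:2, Mia:2
Odd-degree vertices: Dee, Quy (2 total).
The non-isolated vertices are connected and exactly 2 have odd degree, so an Eulerian trail exists (from Dee to Quy).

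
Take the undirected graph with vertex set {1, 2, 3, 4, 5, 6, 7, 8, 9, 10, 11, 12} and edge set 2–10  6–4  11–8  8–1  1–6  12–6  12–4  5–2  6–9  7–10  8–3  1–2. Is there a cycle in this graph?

|V| = 12, |E| = 12, number of components = 1.
One cycle is 6-4-12-6.

Yes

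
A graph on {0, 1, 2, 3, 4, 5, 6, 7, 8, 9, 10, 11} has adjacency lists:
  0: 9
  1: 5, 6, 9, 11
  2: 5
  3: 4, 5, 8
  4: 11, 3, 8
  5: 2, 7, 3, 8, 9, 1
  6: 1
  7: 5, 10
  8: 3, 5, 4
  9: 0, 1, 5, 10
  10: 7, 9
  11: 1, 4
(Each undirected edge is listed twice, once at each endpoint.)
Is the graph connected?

Starting from 0 and exploring outward reaches every vertex (0, 9, 5, 1, 10, 7, 2, 3, 8, 6, 11, 4); the graph is connected.

Yes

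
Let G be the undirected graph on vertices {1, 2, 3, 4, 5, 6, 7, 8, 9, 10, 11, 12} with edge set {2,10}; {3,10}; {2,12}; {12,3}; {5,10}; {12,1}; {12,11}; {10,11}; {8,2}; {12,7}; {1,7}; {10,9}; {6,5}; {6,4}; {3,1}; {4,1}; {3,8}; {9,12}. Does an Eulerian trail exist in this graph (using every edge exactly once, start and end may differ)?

Degrees: 1:4, 2:3, 3:4, 4:2, 5:2, 6:2, 7:2, 8:2, 9:2, 10:5, 11:2, 12:6
Odd-degree vertices: 2, 10 (2 total).
The non-isolated vertices are connected and exactly 2 have odd degree, so an Eulerian trail exists (from 2 to 10).

Yes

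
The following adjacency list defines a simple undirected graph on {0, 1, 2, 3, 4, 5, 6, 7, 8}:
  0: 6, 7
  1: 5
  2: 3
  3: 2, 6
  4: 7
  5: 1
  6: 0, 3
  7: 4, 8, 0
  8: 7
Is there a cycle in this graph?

No

The graph has 9 vertices, 7 edges, and 2 connected components.
A forest on 9 vertices with 2 components has exactly 7 edges, which matches — so no cycle.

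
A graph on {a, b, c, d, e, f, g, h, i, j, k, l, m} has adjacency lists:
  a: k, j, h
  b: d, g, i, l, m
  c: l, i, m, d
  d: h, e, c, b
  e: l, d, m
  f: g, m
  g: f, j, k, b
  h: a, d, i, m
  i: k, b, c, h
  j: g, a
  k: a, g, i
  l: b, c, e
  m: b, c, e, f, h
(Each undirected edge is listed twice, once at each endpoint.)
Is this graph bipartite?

Yes

Color {b, c, e, f, h, j, k} black and {a, d, g, i, l, m} white. No edge joins two same-colored vertices, so the graph is bipartite.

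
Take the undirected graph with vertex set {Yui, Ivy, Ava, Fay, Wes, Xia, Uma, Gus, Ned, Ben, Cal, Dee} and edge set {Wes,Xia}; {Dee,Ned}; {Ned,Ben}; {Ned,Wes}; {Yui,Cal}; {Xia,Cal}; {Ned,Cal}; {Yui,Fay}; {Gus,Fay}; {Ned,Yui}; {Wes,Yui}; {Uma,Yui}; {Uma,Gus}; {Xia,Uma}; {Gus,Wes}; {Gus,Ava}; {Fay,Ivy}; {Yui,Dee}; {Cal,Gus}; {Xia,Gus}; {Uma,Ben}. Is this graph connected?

Yes

Starting from Yui and exploring outward reaches every vertex (Yui, Cal, Dee, Wes, Ned, Fay, Uma, Gus, Xia, Ben, Ivy, Ava); the graph is connected.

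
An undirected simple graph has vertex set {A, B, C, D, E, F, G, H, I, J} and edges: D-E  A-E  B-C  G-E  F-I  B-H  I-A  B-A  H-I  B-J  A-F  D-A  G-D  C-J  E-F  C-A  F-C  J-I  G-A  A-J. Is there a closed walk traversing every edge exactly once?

Degrees: A:8, B:4, C:4, D:3, E:4, F:4, G:3, H:2, I:4, J:4
D, G have odd degree; an Eulerian circuit needs every degree to be even, so none exists.

No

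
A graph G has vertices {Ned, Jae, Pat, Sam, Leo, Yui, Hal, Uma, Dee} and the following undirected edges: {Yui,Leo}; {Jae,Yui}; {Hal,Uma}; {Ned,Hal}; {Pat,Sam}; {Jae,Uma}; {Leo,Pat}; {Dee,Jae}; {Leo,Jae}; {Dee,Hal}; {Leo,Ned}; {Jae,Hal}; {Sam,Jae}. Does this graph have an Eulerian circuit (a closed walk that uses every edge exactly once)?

Yes

Degrees: Ned:2, Jae:6, Pat:2, Sam:2, Leo:4, Yui:2, Hal:4, Uma:2, Dee:2
Every vertex has even degree and the edges form a single connected piece, so an Eulerian circuit exists.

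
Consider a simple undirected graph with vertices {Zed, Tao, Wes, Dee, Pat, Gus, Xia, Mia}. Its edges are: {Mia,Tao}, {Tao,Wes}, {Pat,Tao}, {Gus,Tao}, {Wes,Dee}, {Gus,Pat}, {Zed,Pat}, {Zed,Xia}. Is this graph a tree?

|V| = 8, |E| = 8.
Connected but with 8 > 7 edges, so it has a cycle and is not a tree.

No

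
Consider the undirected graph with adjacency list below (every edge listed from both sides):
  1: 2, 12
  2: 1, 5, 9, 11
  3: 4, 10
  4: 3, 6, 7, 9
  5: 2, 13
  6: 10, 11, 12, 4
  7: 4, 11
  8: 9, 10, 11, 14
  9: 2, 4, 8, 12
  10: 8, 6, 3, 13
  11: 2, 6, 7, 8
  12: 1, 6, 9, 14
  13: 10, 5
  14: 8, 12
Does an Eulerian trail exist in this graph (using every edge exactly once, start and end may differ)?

Yes

Degrees: 1:2, 2:4, 3:2, 4:4, 5:2, 6:4, 7:2, 8:4, 9:4, 10:4, 11:4, 12:4, 13:2, 14:2
Odd-degree vertices: none (0 total).
The non-isolated vertices are connected and exactly 0 have odd degree, so an Eulerian trail exists.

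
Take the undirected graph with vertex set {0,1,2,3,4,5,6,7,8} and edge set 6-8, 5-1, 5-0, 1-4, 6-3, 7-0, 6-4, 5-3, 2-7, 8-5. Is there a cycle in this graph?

Yes

|V| = 9, |E| = 10, number of components = 1.
Since 10 > 9 - 1, a cycle must exist; for instance 5-1-4-6-8-5.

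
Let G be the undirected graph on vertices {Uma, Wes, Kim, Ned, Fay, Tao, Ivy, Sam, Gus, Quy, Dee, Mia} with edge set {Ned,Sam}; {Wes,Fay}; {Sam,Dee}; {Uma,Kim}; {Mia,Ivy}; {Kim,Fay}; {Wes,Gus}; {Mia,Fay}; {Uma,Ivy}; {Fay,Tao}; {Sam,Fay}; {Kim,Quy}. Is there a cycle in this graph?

Yes

|V| = 12, |E| = 12, number of components = 1.
Since 12 > 12 - 1, a cycle must exist; for instance Uma-Ivy-Mia-Fay-Kim-Uma.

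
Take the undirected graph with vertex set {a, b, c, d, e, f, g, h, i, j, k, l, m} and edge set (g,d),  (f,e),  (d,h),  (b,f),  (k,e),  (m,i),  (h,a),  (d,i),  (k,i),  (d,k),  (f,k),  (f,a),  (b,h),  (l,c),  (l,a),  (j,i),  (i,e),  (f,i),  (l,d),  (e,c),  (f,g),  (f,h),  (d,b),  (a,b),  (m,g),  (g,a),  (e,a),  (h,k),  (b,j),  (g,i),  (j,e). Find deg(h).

5

Neighbors of h: a, b, d, f, k.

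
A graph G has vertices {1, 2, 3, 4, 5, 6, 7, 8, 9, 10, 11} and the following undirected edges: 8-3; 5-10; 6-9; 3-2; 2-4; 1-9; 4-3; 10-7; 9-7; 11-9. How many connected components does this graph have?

Component: {2, 3, 4, 8}
Component: {1, 5, 6, 7, 9, 10, 11}

2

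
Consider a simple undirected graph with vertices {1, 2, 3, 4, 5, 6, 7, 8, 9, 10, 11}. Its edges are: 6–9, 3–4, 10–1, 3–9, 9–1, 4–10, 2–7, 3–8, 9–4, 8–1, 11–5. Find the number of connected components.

Component: {2, 7}
Component: {5, 11}
Component: {1, 3, 4, 6, 8, 9, 10}

3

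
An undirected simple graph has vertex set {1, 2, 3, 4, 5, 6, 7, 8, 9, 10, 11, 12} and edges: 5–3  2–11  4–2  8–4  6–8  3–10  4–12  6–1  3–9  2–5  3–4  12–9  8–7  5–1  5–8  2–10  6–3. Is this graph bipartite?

Color {4, 5, 6, 7, 9, 10, 11} black and {1, 2, 3, 8, 12} white. No edge joins two same-colored vertices, so the graph is bipartite.

Yes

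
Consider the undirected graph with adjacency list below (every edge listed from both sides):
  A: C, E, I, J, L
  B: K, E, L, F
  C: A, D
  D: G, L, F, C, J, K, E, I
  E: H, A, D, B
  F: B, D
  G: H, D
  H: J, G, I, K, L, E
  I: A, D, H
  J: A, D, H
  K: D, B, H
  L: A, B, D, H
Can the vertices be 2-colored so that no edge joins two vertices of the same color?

A valid 2-coloring puts {C, E, F, G, I, J, K, L} on one side and {A, B, D, H} on the other; every edge crosses between the two sides.

Yes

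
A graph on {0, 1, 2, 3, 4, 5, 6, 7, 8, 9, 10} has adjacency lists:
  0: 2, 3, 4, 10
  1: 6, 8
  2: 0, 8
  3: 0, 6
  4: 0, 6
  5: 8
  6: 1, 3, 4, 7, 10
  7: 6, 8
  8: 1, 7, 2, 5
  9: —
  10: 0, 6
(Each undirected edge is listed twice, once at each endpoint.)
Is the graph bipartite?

Color {1, 2, 3, 4, 5, 7, 9, 10} black and {0, 6, 8} white. No edge joins two same-colored vertices, so the graph is bipartite.

Yes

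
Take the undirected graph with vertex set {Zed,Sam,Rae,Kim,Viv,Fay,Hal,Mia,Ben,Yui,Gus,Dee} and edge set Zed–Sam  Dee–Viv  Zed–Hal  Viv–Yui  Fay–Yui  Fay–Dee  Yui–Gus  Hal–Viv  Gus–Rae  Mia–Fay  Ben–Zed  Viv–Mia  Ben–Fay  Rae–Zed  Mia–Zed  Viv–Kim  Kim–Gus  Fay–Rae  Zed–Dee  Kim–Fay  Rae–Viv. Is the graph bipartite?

Yes

A valid 2-coloring puts {Sam, Rae, Kim, Hal, Mia, Ben, Yui, Dee} on one side and {Zed, Viv, Fay, Gus} on the other; every edge crosses between the two sides.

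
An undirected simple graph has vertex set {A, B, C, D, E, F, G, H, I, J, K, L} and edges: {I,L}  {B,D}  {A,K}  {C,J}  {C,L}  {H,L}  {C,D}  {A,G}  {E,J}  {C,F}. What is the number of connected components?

2

Component: {A, G, K}
Component: {B, C, D, E, F, H, I, J, L}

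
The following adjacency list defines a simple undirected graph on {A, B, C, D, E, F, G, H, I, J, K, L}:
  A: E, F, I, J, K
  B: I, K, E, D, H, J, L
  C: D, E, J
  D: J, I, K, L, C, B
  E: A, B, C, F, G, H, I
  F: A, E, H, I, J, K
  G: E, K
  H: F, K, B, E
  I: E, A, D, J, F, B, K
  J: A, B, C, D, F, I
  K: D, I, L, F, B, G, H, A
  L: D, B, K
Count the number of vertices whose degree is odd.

Degrees: A:5, B:7, C:3, D:6, E:7, F:6, G:2, H:4, I:7, J:6, K:8, L:3
Odd-degree vertices: A, B, C, E, I, L.

6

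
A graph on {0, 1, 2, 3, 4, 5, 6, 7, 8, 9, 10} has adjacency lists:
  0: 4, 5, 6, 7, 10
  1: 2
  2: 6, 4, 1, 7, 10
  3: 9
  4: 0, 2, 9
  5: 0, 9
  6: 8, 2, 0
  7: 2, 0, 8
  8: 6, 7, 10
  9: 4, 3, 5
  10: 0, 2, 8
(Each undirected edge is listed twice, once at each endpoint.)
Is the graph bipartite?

Partition the vertices as {1, 3, 4, 5, 6, 7, 10} vs {0, 2, 8, 9}. Each listed edge has one endpoint in each part, so the graph is bipartite.

Yes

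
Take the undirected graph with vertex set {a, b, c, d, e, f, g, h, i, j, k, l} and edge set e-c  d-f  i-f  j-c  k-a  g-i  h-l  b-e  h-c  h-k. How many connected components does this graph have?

Component: {d, f, g, i}
Component: {a, b, c, e, h, j, k, l}

2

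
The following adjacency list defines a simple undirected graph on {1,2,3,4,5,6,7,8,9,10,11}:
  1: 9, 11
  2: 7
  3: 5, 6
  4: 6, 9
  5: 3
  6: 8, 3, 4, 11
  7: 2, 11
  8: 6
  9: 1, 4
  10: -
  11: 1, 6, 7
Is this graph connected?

No

Component: {10}
Component: {1, 2, 3, 4, 5, 6, 7, 8, 9, 11}
There are 2 separate components, so the graph is not connected.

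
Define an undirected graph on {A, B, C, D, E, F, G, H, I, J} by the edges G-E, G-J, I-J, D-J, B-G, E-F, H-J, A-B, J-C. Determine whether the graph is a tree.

|V| = 10, |E| = 9.
It is connected with exactly 9 edges, hence acyclic — it is a tree.

Yes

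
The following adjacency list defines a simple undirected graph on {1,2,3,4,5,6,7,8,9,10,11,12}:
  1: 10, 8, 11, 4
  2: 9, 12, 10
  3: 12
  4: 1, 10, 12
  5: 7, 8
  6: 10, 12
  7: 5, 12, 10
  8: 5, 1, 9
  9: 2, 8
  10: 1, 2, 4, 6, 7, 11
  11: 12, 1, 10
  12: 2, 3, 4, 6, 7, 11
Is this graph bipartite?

The cycle 10-1-8-5-7-10 has length 5, which is odd, so the graph is not bipartite.

No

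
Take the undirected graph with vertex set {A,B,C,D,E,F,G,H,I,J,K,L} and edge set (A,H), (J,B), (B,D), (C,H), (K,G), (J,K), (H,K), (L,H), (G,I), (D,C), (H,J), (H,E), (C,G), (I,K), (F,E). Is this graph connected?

Yes

Starting from A and exploring outward reaches every vertex (A, H, C, K, E, L, J, G, D, I, F, B); the graph is connected.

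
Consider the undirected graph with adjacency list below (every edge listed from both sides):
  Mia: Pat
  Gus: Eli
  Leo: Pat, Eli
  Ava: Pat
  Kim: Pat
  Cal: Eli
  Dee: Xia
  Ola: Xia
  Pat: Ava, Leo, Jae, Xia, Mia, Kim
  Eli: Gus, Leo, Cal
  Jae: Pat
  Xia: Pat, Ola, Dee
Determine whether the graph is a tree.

Yes

The graph has 12 vertices and 11 edges.
Connected and |E| = |V| - 1, which characterizes a tree.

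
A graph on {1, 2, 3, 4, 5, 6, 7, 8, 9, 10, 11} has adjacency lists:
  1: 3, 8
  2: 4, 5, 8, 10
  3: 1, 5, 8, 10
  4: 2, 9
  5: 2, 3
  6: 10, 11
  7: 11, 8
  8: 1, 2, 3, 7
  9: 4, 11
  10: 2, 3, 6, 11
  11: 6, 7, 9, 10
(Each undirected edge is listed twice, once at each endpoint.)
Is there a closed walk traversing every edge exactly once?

Degrees: 1:2, 2:4, 3:4, 4:2, 5:2, 6:2, 7:2, 8:4, 9:2, 10:4, 11:4
All degrees are even and the non-isolated vertices are connected — an Eulerian circuit exists.

Yes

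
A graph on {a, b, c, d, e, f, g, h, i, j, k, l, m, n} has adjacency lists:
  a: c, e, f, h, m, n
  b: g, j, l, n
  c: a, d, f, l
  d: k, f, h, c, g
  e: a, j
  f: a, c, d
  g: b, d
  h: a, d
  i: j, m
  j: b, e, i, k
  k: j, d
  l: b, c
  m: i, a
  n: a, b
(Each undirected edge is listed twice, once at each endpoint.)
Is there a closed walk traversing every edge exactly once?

No

Degrees: a:6, b:4, c:4, d:5, e:2, f:3, g:2, h:2, i:2, j:4, k:2, l:2, m:2, n:2
d, f have odd degree; an Eulerian circuit needs every degree to be even, so none exists.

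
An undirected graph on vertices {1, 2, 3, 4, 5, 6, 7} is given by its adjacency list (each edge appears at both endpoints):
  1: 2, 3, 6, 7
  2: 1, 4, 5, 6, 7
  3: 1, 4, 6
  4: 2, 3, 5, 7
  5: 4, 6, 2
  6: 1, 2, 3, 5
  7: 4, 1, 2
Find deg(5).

Neighbors of 5: 2, 4, 6.

3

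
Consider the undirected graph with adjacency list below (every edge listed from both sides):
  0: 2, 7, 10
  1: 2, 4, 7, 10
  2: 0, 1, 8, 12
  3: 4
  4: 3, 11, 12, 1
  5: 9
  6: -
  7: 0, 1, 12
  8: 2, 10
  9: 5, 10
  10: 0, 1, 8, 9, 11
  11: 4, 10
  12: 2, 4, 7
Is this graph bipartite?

Partition the vertices as {2, 4, 5, 6, 7, 10} vs {0, 1, 3, 8, 9, 11, 12}. Each listed edge has one endpoint in each part, so the graph is bipartite.

Yes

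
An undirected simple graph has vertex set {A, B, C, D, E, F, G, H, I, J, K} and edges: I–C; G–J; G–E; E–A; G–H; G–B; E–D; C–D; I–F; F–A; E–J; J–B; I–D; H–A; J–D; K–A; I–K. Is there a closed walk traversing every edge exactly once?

Yes

Degrees: A:4, B:2, C:2, D:4, E:4, F:2, G:4, H:2, I:4, J:4, K:2
Every vertex has even degree and the edges form a single connected piece, so an Eulerian circuit exists.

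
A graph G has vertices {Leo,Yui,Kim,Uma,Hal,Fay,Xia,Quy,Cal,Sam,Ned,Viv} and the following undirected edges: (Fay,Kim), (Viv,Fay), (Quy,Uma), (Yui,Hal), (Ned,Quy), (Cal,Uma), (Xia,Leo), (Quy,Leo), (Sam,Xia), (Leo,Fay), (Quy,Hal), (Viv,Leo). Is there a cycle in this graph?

Yes

|V| = 12, |E| = 12, number of components = 1.
One cycle is Leo-Fay-Viv-Leo.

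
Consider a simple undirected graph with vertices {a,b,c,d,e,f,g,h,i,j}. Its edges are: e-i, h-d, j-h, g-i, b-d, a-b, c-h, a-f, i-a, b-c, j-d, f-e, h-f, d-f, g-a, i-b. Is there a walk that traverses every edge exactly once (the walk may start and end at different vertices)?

Degrees: a:4, b:4, c:2, d:4, e:2, f:4, g:2, h:4, i:4, j:2
Odd-degree vertices: none (0 total).
The non-isolated vertices are connected and exactly 0 have odd degree, so an Eulerian trail exists.

Yes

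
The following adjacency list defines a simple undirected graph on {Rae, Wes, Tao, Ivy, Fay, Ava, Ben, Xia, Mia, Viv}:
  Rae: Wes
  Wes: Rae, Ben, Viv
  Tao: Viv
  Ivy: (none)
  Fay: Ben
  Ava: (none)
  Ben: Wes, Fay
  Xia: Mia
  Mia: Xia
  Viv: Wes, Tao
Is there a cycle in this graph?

The graph has 10 vertices, 6 edges, and 4 connected components.
A forest on 10 vertices with 4 components has exactly 6 edges, which matches — so no cycle.

No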